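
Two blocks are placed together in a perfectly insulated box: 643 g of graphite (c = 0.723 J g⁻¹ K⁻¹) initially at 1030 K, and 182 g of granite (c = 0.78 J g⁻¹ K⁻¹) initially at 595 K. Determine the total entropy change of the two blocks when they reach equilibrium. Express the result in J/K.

Energy balance: T_f = (m₁c₁T₁ + m₂c₂T₂)/(m₁c₁ + m₂c₂) = 928.24 K.
ΔS₁ = m₁c₁ ln(T_f/T₁) = 464.889 × ln(928.24/1030) = -48.36 J/K.
ΔS₂ = m₂c₂ ln(T_f/T₂) = 141.96 × ln(928.24/595) = 63.13 J/K.
ΔS_total = -48.36 + 63.13 = 14.8 J/K.

ΔS_total = 14.8 J/K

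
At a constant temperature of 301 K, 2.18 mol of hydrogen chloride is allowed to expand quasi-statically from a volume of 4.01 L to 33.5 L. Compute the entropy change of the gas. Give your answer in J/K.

For an isothermal ideal gas ΔS_gas = nR ln(V₂/V₁) = 2.18 × 8.314 × ln(33.5/4.01) = 38.5 J/K.

ΔS_gas = 38.5 J/K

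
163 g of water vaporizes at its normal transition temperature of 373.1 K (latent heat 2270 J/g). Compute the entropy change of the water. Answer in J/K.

Heat absorbed by the substance: Q = mL = 163 × 2270 = 370010 J.
At constant T, ΔS = Q_rev/T = 370010 / 373.1 = 992 J/K.

ΔS = 992 J/K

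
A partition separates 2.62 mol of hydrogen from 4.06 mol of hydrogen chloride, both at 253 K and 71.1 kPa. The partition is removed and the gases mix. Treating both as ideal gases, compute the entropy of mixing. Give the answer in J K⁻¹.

Mole fractions: x_A = 2.62/6.68 = 0.392, x_B = 0.608.
ΔS_mix = −R(n_A ln x_A + n_B ln x_B) = −8.314 × (2.62 ln 0.392 + 4.06 ln 0.608) = 37.2 J/K.

ΔS_mix = 37.2 J/K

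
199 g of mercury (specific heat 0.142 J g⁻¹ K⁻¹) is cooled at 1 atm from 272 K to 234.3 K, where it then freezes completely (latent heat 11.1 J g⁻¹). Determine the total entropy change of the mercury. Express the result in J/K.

Cooling step: ΔS₁ = m c ln(T_tr/T_i) = 199 × 0.142 × ln(234.3/272) = -4.216 J/K.
Phase change: ΔS₂ = −mL/T_tr = −199 × 11.1 / 234.3 = -9.428 J/K.
ΔS_total = (-4.216) + (-9.428) = -13.6 J/K.

ΔS = -13.6 J/K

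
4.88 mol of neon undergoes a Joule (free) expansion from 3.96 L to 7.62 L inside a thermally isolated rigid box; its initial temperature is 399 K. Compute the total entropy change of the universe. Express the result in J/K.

For an ideal gas in free expansion Q = 0 and W = 0, so T is unchanged.
Entropy is a state function; using a reversible isothermal path, ΔS_gas = nR ln(V₂/V₁) = 4.88 × 8.314 × ln(7.62/3.96) = 26.6 J/K.
The insulated surroundings exchange no heat, so ΔS_surr = 0 and ΔS_universe = ΔS_gas.

ΔS_universe = 26.6 J/K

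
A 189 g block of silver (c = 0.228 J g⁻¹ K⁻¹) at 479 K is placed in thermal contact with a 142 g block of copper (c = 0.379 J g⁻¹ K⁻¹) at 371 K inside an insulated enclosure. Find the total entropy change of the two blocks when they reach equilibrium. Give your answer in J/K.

ΔS_total = 0.786 J/K

Energy balance: T_f = (m₁c₁T₁ + m₂c₂T₂)/(m₁c₁ + m₂c₂) = 419.02 K.
ΔS₁ = m₁c₁ ln(T_f/T₁) = 43.092 × ln(419.02/479) = -5.765 J/K.
ΔS₂ = m₂c₂ ln(T_f/T₂) = 53.818 × ln(419.02/371) = 6.551 J/K.
ΔS_total = -5.765 + 6.551 = 0.786 J/K.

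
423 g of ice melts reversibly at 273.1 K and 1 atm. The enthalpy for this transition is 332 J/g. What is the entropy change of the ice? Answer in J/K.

Heat absorbed by the substance: Q = mL = 423 × 332 = 140436 J.
At constant T, ΔS = Q_rev/T = 140436 / 273.1 = 514 J/K.

ΔS = 514 J/K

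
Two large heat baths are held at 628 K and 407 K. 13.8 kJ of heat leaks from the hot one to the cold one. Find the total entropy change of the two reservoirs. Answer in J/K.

ΔS_total = 11.9 J/K

ΔS_hot = −Q/T_H = −13800/628 = -21.97 J/K and ΔS_cold = +Q/T_C = 13800/407 = 33.91 J/K.
ΔS_total = -21.97 + 33.91 = 11.9 J/K, positive as the second law requires.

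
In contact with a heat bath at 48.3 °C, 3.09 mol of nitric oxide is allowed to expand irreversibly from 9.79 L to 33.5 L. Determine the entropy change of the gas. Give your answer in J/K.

ΔS_gas = 31.6 J/K

Entropy is a state function, so ΔS_gas depends only on the end states.
For an isothermal ideal gas ΔS_gas = nR ln(V₂/V₁) = 3.09 × 8.314 × ln(33.5/9.79) = 31.6 J/K.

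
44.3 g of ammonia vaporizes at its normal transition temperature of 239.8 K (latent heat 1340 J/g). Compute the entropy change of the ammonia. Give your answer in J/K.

ΔS = 248 J/K

Heat absorbed by the substance: Q = mL = 44.3 × 1340 = 59362 J.
At constant T, ΔS = Q_rev/T = 59362 / 239.8 = 248 J/K.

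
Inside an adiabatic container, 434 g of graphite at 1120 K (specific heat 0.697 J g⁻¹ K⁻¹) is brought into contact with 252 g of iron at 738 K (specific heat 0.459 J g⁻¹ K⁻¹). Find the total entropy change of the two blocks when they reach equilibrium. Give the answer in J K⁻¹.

ΔS_total = 6.81 J/K

Energy balance: T_f = (m₁c₁T₁ + m₂c₂T₂)/(m₁c₁ + m₂c₂) = 1014.3 K.
ΔS₁ = m₁c₁ ln(T_f/T₁) = 302.498 × ln(1014.3/1120) = -29.98 J/K.
ΔS₂ = m₂c₂ ln(T_f/T₂) = 115.668 × ln(1014.3/738) = 36.79 J/K.
ΔS_total = -29.98 + 36.79 = 6.81 J/K.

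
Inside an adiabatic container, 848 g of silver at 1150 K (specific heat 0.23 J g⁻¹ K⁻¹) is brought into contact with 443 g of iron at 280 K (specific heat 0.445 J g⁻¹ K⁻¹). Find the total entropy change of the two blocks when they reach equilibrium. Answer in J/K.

ΔS_total = 90.8 J/K

Energy balance: T_f = (m₁c₁T₁ + m₂c₂T₂)/(m₁c₁ + m₂c₂) = 712.68 K.
ΔS₁ = m₁c₁ ln(T_f/T₁) = 195.04 × ln(712.68/1150) = -93.325 J/K.
ΔS₂ = m₂c₂ ln(T_f/T₂) = 197.135 × ln(712.68/280) = 184.17 J/K.
ΔS_total = -93.325 + 184.17 = 90.8 J/K.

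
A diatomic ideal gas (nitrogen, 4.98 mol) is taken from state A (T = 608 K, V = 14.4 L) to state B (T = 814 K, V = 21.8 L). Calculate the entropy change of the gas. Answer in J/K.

ΔS = 47.4 J/K

Entropy is a state function: ΔS = nC_V ln(T₂/T₁) + nR ln(V₂/V₁), with C_V = 5R/2 = 20.79 J mol⁻¹ K⁻¹ for a diatomic ideal gas.
ΔS = 4.98 × [20.79 × ln(814/608) + 8.314 × ln(21.8/14.4)] = 47.4 J/K.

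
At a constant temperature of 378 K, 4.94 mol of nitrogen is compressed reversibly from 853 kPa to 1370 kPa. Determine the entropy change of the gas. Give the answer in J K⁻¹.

ΔS_gas = -19.5 J/K

For an isothermal ideal gas ΔS_gas = nR ln(P₁/P₂) = 4.94 × 8.314 × ln(853/1370) = -19.5 J/K.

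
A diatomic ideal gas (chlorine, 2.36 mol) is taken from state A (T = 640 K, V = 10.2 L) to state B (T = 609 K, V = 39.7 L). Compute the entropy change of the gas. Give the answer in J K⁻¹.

ΔS = 24.2 J/K

Entropy is a state function: ΔS = nC_V ln(T₂/T₁) + nR ln(V₂/V₁), with C_V = 5R/2 = 20.79 J mol⁻¹ K⁻¹ for a diatomic ideal gas.
ΔS = 2.36 × [20.79 × ln(609/640) + 8.314 × ln(39.7/10.2)] = 24.2 J/K.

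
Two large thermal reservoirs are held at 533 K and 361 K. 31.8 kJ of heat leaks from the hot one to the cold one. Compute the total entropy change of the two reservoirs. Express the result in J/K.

ΔS_total = 28.4 J/K

ΔS_hot = −Q/T_H = −31800/533 = -59.66 J/K and ΔS_cold = +Q/T_C = 31800/361 = 88.09 J/K.
ΔS_total = -59.66 + 88.09 = 28.4 J/K, positive as the second law requires.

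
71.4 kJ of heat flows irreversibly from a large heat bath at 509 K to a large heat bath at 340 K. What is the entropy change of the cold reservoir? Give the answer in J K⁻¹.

ΔS_cold = 210 J/K

The cold reservoir gains heat Q, so ΔS_cold = +Q/T_C = 71400/340 = 210 J/K.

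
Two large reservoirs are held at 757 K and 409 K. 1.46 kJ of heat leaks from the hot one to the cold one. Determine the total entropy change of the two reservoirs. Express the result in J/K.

ΔS_total = 1.64 J/K

ΔS_hot = −Q/T_H = −1460/757 = -1.929 J/K and ΔS_cold = +Q/T_C = 1460/409 = 3.57 J/K.
ΔS_total = -1.929 + 3.57 = 1.64 J/K, positive as the second law requires.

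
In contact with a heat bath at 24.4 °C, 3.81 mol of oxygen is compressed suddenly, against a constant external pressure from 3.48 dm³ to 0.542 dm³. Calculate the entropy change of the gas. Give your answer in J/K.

Entropy is a state function, so ΔS_gas depends only on the end states.
For an isothermal ideal gas ΔS_gas = nR ln(V₂/V₁) = 3.81 × 8.314 × ln(0.542/3.48) = -58.9 J/K.

ΔS_gas = -58.9 J/K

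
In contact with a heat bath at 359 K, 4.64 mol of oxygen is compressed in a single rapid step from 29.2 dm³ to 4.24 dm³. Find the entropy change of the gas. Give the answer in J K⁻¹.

ΔS_gas = -74.4 J/K

Entropy is a state function, so ΔS_gas depends only on the end states.
For an isothermal ideal gas ΔS_gas = nR ln(V₂/V₁) = 4.64 × 8.314 × ln(4.24/29.2) = -74.4 J/K.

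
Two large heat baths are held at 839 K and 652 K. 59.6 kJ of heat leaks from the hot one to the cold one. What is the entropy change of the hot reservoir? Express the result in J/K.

ΔS_hot = -71 J/K

The hot reservoir loses heat Q, so ΔS_hot = −Q/T_H = −59600/839 = -71 J/K.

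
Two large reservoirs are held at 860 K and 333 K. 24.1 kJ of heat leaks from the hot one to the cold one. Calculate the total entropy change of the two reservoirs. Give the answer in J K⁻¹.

ΔS_hot = −Q/T_H = −24100/860 = -28.023 J/K and ΔS_cold = +Q/T_C = 24100/333 = 72.372 J/K.
ΔS_total = -28.023 + 72.372 = 44.3 J/K, positive as the second law requires.

ΔS_total = 44.3 J/K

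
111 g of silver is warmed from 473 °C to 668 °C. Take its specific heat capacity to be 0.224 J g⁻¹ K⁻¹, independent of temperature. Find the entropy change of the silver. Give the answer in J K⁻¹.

In kelvin: T₁ = 746.15 K, T₂ = 941.15 K. ΔS = ∫dQ_rev/T = m c ln(T₂/T₁) = 111 × 0.224 × ln(941.15/746.15) = 5.77 J/K.

ΔS = 5.77 J/K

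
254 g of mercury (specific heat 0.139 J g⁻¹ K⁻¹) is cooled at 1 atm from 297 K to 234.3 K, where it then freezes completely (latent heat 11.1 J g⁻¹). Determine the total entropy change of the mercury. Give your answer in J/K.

Cooling step: ΔS₁ = m c ln(T_tr/T_i) = 254 × 0.139 × ln(234.3/297) = -8.372 J/K.
Phase change: ΔS₂ = −mL/T_tr = −254 × 11.1 / 234.3 = -12.03 J/K.
ΔS_total = (-8.372) + (-12.03) = -20.4 J/K.

ΔS = -20.4 J/K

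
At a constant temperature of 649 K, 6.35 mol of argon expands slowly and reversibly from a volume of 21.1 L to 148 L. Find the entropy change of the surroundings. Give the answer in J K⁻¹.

For an isothermal ideal gas ΔS_gas = nR ln(V₂/V₁) = 6.35 × 8.314 × ln(148/21.1) = 103 J/K.
The process is reversible, so ΔS_surr = −ΔS_gas = -103 J/K and ΔS_universe = 0.

ΔS_surr = -103 J/K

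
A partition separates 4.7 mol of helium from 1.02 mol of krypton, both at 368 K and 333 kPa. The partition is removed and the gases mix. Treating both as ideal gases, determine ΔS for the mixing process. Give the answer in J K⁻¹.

ΔS_mix = 22.3 J/K

Mole fractions: x_A = 4.7/5.72 = 0.822, x_B = 0.178.
ΔS_mix = −R(n_A ln x_A + n_B ln x_B) = −8.314 × (4.7 ln 0.822 + 1.02 ln 0.178) = 22.3 J/K.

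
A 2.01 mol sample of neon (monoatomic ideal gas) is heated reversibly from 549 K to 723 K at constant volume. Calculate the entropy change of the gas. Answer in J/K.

At constant volume, ΔS = nC_V ln(T₂/T₁) with C_V = 3R/2 = 12.47 J mol⁻¹ K⁻¹.
ΔS = 2.01 × 12.47 × ln(723/549) = 6.9 J/K.

ΔS = 6.9 J/K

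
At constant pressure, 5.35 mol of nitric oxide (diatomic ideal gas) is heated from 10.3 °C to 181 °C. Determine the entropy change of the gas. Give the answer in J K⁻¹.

In kelvin: T₁ = 283.45 K, T₂ = 454.15 K. At constant pressure, ΔS = nC_p ln(T₂/T₁) with C_p = 7R/2 = 29.1 J mol⁻¹ K⁻¹.
ΔS = 5.35 × 29.1 × ln(454.15/283.45) = 73.4 J/K.

ΔS = 73.4 J/K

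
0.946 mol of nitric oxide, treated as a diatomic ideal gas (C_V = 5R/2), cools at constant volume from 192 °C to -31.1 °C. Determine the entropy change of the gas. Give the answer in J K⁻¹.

ΔS = -12.8 J/K

In kelvin: T₁ = 465.15 K, T₂ = 242.05 K. At constant volume, ΔS = nC_V ln(T₂/T₁) with C_V = 5R/2 = 20.79 J mol⁻¹ K⁻¹.
ΔS = 0.946 × 20.79 × ln(242.05/465.15) = -12.8 J/K.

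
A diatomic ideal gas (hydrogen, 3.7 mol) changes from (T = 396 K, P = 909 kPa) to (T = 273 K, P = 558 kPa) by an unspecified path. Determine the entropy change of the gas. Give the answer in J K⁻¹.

ΔS = -25 J/K

ΔS = nC_p ln(T₂/T₁) − nR ln(P₂/P₁), with C_p = 7R/2 = 29.1 J mol⁻¹ K⁻¹ for a diatomic ideal gas.
ΔS = 3.7 × [29.1 × ln(273/396) − 8.314 × ln(558/909)] = -25 J/K.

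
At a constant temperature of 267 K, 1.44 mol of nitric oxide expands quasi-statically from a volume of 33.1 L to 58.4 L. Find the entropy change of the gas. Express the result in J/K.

For an isothermal ideal gas ΔS_gas = nR ln(V₂/V₁) = 1.44 × 8.314 × ln(58.4/33.1) = 6.8 J/K.

ΔS_gas = 6.8 J/K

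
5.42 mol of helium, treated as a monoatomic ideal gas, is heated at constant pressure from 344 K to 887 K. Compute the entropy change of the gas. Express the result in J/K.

At constant pressure, ΔS = nC_p ln(T₂/T₁) with C_p = 5R/2 = 20.79 J mol⁻¹ K⁻¹.
ΔS = 5.42 × 20.79 × ln(887/344) = 107 J/K.

ΔS = 107 J/K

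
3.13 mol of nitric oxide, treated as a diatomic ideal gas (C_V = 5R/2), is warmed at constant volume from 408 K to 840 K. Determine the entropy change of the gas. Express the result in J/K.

ΔS = 47 J/K

At constant volume, ΔS = nC_V ln(T₂/T₁) with C_V = 5R/2 = 20.79 J mol⁻¹ K⁻¹.
ΔS = 3.13 × 20.79 × ln(840/408) = 47 J/K.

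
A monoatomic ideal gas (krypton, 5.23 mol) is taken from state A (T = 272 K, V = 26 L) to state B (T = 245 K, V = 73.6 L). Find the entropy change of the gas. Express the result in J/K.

Entropy is a state function: ΔS = nC_V ln(T₂/T₁) + nR ln(V₂/V₁), with C_V = 3R/2 = 12.47 J mol⁻¹ K⁻¹ for a monoatomic ideal gas.
ΔS = 5.23 × [12.47 × ln(245/272) + 8.314 × ln(73.6/26)] = 38.4 J/K.

ΔS = 38.4 J/K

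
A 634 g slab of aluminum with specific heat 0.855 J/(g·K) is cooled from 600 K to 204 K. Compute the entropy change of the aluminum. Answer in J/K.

ΔS = -585 J/K

ΔS = ∫dQ_rev/T = m c ln(T₂/T₁) = 634 × 0.855 × ln(204/600) = -585 J/K.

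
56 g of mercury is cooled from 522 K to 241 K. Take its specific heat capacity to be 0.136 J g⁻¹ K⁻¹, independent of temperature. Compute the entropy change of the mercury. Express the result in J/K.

ΔS = -5.89 J/K

ΔS = ∫dQ_rev/T = m c ln(T₂/T₁) = 56 × 0.136 × ln(241/522) = -5.89 J/K.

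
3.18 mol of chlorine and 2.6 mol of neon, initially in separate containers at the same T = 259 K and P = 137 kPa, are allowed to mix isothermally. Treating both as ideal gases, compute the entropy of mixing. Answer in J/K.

Mole fractions: x_A = 3.18/5.78 = 0.55, x_B = 0.45.
ΔS_mix = −R(n_A ln x_A + n_B ln x_B) = −8.314 × (3.18 ln 0.55 + 2.6 ln 0.45) = 33.1 J/K.

ΔS_mix = 33.1 J/K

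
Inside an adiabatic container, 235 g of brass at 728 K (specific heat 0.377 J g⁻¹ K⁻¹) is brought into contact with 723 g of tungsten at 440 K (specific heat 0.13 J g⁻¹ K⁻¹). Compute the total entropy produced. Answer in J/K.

ΔS_total = 5.75 J/K

Energy balance: T_f = (m₁c₁T₁ + m₂c₂T₂)/(m₁c₁ + m₂c₂) = 579.75 K.
ΔS₁ = m₁c₁ ln(T_f/T₁) = 88.595 × ln(579.75/728) = -20.17 J/K.
ΔS₂ = m₂c₂ ln(T_f/T₂) = 93.99 × ln(579.75/440) = 25.92 J/K.
ΔS_total = -20.17 + 25.92 = 5.75 J/K.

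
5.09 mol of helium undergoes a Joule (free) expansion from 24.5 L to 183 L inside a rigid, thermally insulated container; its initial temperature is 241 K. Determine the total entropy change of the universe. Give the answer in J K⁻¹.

For an ideal gas in free expansion Q = 0 and W = 0, so T is unchanged.
Entropy is a state function; using a reversible isothermal path, ΔS_gas = nR ln(V₂/V₁) = 5.09 × 8.314 × ln(183/24.5) = 85.1 J/K.
The insulated surroundings exchange no heat, so ΔS_surr = 0 and ΔS_universe = ΔS_gas.

ΔS_universe = 85.1 J/K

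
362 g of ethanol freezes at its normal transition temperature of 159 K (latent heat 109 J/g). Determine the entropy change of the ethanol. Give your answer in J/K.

ΔS = -248 J/K

Heat released by the substance: Q = −mL = −362 × 109 = −39458 J.
At constant T, ΔS = Q_rev/T = −39458 / 159 = -248 J/K.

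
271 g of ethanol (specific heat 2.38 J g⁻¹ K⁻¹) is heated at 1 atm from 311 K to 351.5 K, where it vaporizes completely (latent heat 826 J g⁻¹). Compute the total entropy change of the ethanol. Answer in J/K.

Warming step: ΔS₁ = m c ln(T_tr/T_i) = 271 × 2.38 × ln(351.5/311) = 78.96 J/K.
Phase change: ΔS₂ = +mL/T_tr = 271 × 826 / 351.5 = 636.8 J/K.
ΔS_total = (78.96) + (636.8) = 716 J/K.

ΔS = 716 J/K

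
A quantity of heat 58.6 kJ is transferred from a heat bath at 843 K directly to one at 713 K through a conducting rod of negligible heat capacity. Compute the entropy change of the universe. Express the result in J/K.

ΔS_total = 12.7 J/K

ΔS_hot = −Q/T_H = −58600/843 = -69.51 J/K and ΔS_cold = +Q/T_C = 58600/713 = 82.19 J/K.
ΔS_total = -69.51 + 82.19 = 12.7 J/K, positive as the second law requires.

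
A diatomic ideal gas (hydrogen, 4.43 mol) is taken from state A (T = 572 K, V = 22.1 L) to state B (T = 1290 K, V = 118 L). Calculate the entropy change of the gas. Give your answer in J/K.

ΔS = 137 J/K

Entropy is a state function: ΔS = nC_V ln(T₂/T₁) + nR ln(V₂/V₁), with C_V = 5R/2 = 20.79 J mol⁻¹ K⁻¹ for a diatomic ideal gas.
ΔS = 4.43 × [20.79 × ln(1290/572) + 8.314 × ln(118/22.1)] = 137 J/K.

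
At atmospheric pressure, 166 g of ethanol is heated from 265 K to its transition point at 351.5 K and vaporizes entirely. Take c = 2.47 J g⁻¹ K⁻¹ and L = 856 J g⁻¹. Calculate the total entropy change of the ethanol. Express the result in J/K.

Warming step: ΔS₁ = m c ln(T_tr/T_i) = 166 × 2.47 × ln(351.5/265) = 115.8 J/K.
Phase change: ΔS₂ = +mL/T_tr = 166 × 856 / 351.5 = 404.3 J/K.
ΔS_total = (115.8) + (404.3) = 520 J/K.

ΔS = 520 J/K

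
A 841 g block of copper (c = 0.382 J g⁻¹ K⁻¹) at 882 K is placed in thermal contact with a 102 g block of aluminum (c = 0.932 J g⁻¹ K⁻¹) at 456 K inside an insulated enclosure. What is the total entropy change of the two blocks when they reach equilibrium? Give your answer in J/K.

Energy balance: T_f = (m₁c₁T₁ + m₂c₂T₂)/(m₁c₁ + m₂c₂) = 784.73 K.
ΔS₁ = m₁c₁ ln(T_f/T₁) = 321.262 × ln(784.73/882) = -37.54 J/K.
ΔS₂ = m₂c₂ ln(T_f/T₂) = 95.064 × ln(784.73/456) = 51.6 J/K.
ΔS_total = -37.54 + 51.6 = 14.1 J/K.

ΔS_total = 14.1 J/K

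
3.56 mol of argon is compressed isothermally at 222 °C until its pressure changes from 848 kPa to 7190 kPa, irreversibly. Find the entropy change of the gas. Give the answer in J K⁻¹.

ΔS_gas = -63.3 J/K

Entropy is a state function, so ΔS_gas depends only on the end states.
For an isothermal ideal gas ΔS_gas = nR ln(P₁/P₂) = 3.56 × 8.314 × ln(848/7190) = -63.3 J/K.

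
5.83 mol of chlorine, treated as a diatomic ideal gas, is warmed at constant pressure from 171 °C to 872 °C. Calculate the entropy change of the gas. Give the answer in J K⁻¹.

ΔS = 161 J/K

In kelvin: T₁ = 444.15 K, T₂ = 1145.15 K. At constant pressure, ΔS = nC_p ln(T₂/T₁) with C_p = 7R/2 = 29.1 J mol⁻¹ K⁻¹.
ΔS = 5.83 × 29.1 × ln(1145.15/444.15) = 161 J/K.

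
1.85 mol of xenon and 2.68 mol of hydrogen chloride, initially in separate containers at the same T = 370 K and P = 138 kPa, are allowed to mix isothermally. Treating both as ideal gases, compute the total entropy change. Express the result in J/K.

Mole fractions: x_A = 1.85/4.53 = 0.408, x_B = 0.592.
ΔS_mix = −R(n_A ln x_A + n_B ln x_B) = −8.314 × (1.85 ln 0.408 + 2.68 ln 0.592) = 25.5 J/K.

ΔS_mix = 25.5 J/K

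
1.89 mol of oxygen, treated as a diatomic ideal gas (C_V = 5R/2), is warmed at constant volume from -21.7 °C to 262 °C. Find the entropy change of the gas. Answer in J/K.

ΔS = 29.7 J/K

In kelvin: T₁ = 251.45 K, T₂ = 535.15 K. At constant volume, ΔS = nC_V ln(T₂/T₁) with C_V = 5R/2 = 20.79 J mol⁻¹ K⁻¹.
ΔS = 1.89 × 20.79 × ln(535.15/251.45) = 29.7 J/K.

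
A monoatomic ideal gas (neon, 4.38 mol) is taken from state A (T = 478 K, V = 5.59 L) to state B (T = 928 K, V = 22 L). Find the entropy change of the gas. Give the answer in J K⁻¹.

ΔS = 86.1 J/K

Entropy is a state function: ΔS = nC_V ln(T₂/T₁) + nR ln(V₂/V₁), with C_V = 3R/2 = 12.47 J mol⁻¹ K⁻¹ for a monoatomic ideal gas.
ΔS = 4.38 × [12.47 × ln(928/478) + 8.314 × ln(22/5.59)] = 86.1 J/K.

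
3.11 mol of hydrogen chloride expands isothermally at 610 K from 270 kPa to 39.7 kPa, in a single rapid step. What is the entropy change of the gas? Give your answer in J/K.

Entropy is a state function, so ΔS_gas depends only on the end states.
For an isothermal ideal gas ΔS_gas = nR ln(P₁/P₂) = 3.11 × 8.314 × ln(270/39.7) = 49.6 J/K.

ΔS_gas = 49.6 J/K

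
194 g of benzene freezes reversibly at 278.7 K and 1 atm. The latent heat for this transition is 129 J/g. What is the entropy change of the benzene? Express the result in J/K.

ΔS = -89.8 J/K

Heat released by the substance: Q = −mL = −194 × 129 = −25026 J.
At constant T, ΔS = Q_rev/T = −25026 / 278.7 = -89.8 J/K.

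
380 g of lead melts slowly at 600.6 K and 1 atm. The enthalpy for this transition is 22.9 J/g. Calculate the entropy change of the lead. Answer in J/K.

Heat absorbed by the substance: Q = mL = 380 × 22.9 = 8702 J.
At constant T, ΔS = Q_rev/T = 8702 / 600.6 = 14.5 J/K.

ΔS = 14.5 J/K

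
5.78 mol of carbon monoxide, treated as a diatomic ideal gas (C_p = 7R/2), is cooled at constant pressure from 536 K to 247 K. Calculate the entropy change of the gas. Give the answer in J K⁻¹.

ΔS = -130 J/K

At constant pressure, ΔS = nC_p ln(T₂/T₁) with C_p = 7R/2 = 29.1 J mol⁻¹ K⁻¹.
ΔS = 5.78 × 29.1 × ln(247/536) = -130 J/K.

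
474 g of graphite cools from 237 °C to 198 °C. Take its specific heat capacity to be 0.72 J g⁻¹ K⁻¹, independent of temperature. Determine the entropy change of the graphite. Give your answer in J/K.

In kelvin: T₁ = 510.15 K, T₂ = 471.15 K. ΔS = ∫dQ_rev/T = m c ln(T₂/T₁) = 474 × 0.72 × ln(471.15/510.15) = -27.1 J/K.

ΔS = -27.1 J/K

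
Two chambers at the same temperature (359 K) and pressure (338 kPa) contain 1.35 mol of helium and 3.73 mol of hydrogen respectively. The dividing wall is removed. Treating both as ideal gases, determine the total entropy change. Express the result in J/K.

Mole fractions: x_A = 1.35/5.08 = 0.266, x_B = 0.734.
ΔS_mix = −R(n_A ln x_A + n_B ln x_B) = −8.314 × (1.35 ln 0.266 + 3.73 ln 0.734) = 24.5 J/K.

ΔS_mix = 24.5 J/K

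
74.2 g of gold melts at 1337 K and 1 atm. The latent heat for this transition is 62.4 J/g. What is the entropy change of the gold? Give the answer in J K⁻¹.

Heat absorbed by the substance: Q = mL = 74.2 × 62.4 = 4630.08 J.
At constant T, ΔS = Q_rev/T = 4630.08 / 1337 = 3.46 J/K.

ΔS = 3.46 J/K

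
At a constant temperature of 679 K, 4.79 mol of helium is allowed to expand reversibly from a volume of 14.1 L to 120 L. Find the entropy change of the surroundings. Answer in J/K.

For an isothermal ideal gas ΔS_gas = nR ln(V₂/V₁) = 4.79 × 8.314 × ln(120/14.1) = 85.3 J/K.
The process is reversible, so ΔS_surr = −ΔS_gas = -85.3 J/K and ΔS_universe = 0.

ΔS_surr = -85.3 J/K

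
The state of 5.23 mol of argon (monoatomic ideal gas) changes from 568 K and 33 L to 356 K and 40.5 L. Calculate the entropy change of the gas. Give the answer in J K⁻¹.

Entropy is a state function: ΔS = nC_V ln(T₂/T₁) + nR ln(V₂/V₁), with C_V = 3R/2 = 12.47 J mol⁻¹ K⁻¹ for a monoatomic ideal gas.
ΔS = 5.23 × [12.47 × ln(356/568) + 8.314 × ln(40.5/33)] = -21.6 J/K.

ΔS = -21.6 J/K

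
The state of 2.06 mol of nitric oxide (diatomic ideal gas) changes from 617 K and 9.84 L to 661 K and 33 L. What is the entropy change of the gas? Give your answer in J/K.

ΔS = 23.7 J/K

Entropy is a state function: ΔS = nC_V ln(T₂/T₁) + nR ln(V₂/V₁), with C_V = 5R/2 = 20.79 J mol⁻¹ K⁻¹ for a diatomic ideal gas.
ΔS = 2.06 × [20.79 × ln(661/617) + 8.314 × ln(33/9.84)] = 23.7 J/K.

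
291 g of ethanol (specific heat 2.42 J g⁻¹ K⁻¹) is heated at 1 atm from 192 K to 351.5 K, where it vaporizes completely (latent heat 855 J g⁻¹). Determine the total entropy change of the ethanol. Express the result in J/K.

ΔS = 1130 J/K

Warming step: ΔS₁ = m c ln(T_tr/T_i) = 291 × 2.42 × ln(351.5/192) = 425.9 J/K.
Phase change: ΔS₂ = +mL/T_tr = 291 × 855 / 351.5 = 707.8 J/K.
ΔS_total = (425.9) + (707.8) = 1130 J/K.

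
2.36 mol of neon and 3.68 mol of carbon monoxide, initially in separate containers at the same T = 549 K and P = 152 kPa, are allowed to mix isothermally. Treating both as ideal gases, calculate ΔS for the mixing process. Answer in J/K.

Mole fractions: x_A = 2.36/6.04 = 0.391, x_B = 0.609.
ΔS_mix = −R(n_A ln x_A + n_B ln x_B) = −8.314 × (2.36 ln 0.391 + 3.68 ln 0.609) = 33.6 J/K.

ΔS_mix = 33.6 J/K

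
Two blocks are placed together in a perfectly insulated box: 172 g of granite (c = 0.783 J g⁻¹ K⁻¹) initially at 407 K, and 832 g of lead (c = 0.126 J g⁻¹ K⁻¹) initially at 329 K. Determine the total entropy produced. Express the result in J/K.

ΔS_total = 1.32 J/K

Energy balance: T_f = (m₁c₁T₁ + m₂c₂T₂)/(m₁c₁ + m₂c₂) = 372.86 K.
ΔS₁ = m₁c₁ ln(T_f/T₁) = 134.676 × ln(372.86/407) = -11.8 J/K.
ΔS₂ = m₂c₂ ln(T_f/T₂) = 104.832 × ln(372.86/329) = 13.12 J/K.
ΔS_total = -11.8 + 13.12 = 1.32 J/K.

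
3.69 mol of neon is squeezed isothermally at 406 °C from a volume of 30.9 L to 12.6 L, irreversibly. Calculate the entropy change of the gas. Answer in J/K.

Entropy is a state function, so ΔS_gas depends only on the end states.
For an isothermal ideal gas ΔS_gas = nR ln(V₂/V₁) = 3.69 × 8.314 × ln(12.6/30.9) = -27.5 J/K.

ΔS_gas = -27.5 J/K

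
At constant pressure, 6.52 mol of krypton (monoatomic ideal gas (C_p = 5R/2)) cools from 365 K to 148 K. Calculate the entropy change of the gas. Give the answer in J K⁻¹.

ΔS = -122 J/K

At constant pressure, ΔS = nC_p ln(T₂/T₁) with C_p = 5R/2 = 20.79 J mol⁻¹ K⁻¹.
ΔS = 6.52 × 20.79 × ln(148/365) = -122 J/K.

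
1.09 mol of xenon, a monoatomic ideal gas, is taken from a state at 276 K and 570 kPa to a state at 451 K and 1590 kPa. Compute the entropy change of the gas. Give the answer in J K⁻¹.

ΔS = 1.83 J/K

ΔS = nC_p ln(T₂/T₁) − nR ln(P₂/P₁), with C_p = 5R/2 = 20.79 J mol⁻¹ K⁻¹ for a monoatomic ideal gas.
ΔS = 1.09 × [20.79 × ln(451/276) − 8.314 × ln(1590/570)] = 1.83 J/K.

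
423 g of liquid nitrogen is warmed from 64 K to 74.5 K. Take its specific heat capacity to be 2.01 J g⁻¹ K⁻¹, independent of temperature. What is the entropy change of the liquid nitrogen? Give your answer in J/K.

ΔS = ∫dQ_rev/T = m c ln(T₂/T₁) = 423 × 2.01 × ln(74.5/64) = 129 J/K.

ΔS = 129 J/K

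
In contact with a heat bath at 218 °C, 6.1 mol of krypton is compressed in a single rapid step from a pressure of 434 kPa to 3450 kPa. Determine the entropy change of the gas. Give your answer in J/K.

Entropy is a state function, so ΔS_gas depends only on the end states.
For an isothermal ideal gas ΔS_gas = nR ln(P₁/P₂) = 6.1 × 8.314 × ln(434/3450) = -105 J/K.

ΔS_gas = -105 J/K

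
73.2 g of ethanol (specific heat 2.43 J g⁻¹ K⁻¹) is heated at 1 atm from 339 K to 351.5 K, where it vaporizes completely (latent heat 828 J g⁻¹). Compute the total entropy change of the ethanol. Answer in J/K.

ΔS = 179 J/K

Warming step: ΔS₁ = m c ln(T_tr/T_i) = 73.2 × 2.43 × ln(351.5/339) = 6.441 J/K.
Phase change: ΔS₂ = +mL/T_tr = 73.2 × 828 / 351.5 = 172.4 J/K.
ΔS_total = (6.441) + (172.4) = 179 J/K.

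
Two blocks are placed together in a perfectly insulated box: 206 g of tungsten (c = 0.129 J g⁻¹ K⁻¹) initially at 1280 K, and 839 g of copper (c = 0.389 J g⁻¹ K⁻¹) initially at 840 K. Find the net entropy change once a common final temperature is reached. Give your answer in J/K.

ΔS_total = 2.46 J/K

Energy balance: T_f = (m₁c₁T₁ + m₂c₂T₂)/(m₁c₁ + m₂c₂) = 873.13 K.
ΔS₁ = m₁c₁ ln(T_f/T₁) = 26.574 × ln(873.13/1280) = -10.165 J/K.
ΔS₂ = m₂c₂ ln(T_f/T₂) = 326.371 × ln(873.13/840) = 12.624 J/K.
ΔS_total = -10.165 + 12.624 = 2.46 J/K.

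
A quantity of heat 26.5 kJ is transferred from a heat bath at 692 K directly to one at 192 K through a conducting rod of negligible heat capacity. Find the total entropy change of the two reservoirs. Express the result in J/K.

ΔS_total = 99.7 J/K

ΔS_hot = −Q/T_H = −26500/692 = -38.29 J/K and ΔS_cold = +Q/T_C = 26500/192 = 138 J/K.
ΔS_total = -38.29 + 138 = 99.7 J/K, positive as the second law requires.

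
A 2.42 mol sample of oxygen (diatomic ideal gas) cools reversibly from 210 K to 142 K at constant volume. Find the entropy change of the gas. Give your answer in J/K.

At constant volume, ΔS = nC_V ln(T₂/T₁) with C_V = 5R/2 = 20.79 J mol⁻¹ K⁻¹.
ΔS = 2.42 × 20.79 × ln(142/210) = -19.7 J/K.

ΔS = -19.7 J/K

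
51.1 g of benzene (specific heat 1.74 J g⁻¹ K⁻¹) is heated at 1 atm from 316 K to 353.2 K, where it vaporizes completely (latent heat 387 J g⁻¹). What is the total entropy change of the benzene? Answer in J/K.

ΔS = 65.9 J/K

Warming step: ΔS₁ = m c ln(T_tr/T_i) = 51.1 × 1.74 × ln(353.2/316) = 9.895 J/K.
Phase change: ΔS₂ = +mL/T_tr = 51.1 × 387 / 353.2 = 55.99 J/K.
ΔS_total = (9.895) + (55.99) = 65.9 J/K.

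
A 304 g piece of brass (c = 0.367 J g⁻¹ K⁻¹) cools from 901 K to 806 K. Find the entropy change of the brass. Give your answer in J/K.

ΔS = ∫dQ_rev/T = m c ln(T₂/T₁) = 304 × 0.367 × ln(806/901) = -12.4 J/K.

ΔS = -12.4 J/K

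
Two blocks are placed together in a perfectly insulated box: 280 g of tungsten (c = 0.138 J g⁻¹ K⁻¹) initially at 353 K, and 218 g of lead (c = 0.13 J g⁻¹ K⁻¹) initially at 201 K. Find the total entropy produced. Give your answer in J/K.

ΔS_total = 2.49 J/K

Energy balance: T_f = (m₁c₁T₁ + m₂c₂T₂)/(m₁c₁ + m₂c₂) = 288.69 K.
ΔS₁ = m₁c₁ ln(T_f/T₁) = 38.64 × ln(288.69/353) = -7.771 J/K.
ΔS₂ = m₂c₂ ln(T_f/T₂) = 28.34 × ln(288.69/201) = 10.26 J/K.
ΔS_total = -7.771 + 10.26 = 2.49 J/K.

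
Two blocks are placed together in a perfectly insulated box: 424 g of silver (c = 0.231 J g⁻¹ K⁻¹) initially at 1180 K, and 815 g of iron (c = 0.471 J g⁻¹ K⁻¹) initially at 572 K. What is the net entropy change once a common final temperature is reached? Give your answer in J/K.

ΔS_total = 23.3 J/K

Energy balance: T_f = (m₁c₁T₁ + m₂c₂T₂)/(m₁c₁ + m₂c₂) = 695.6 K.
ΔS₁ = m₁c₁ ln(T_f/T₁) = 97.944 × ln(695.6/1180) = -51.76 J/K.
ΔS₂ = m₂c₂ ln(T_f/T₂) = 383.865 × ln(695.6/572) = 75.1 J/K.
ΔS_total = -51.76 + 75.1 = 23.3 J/K.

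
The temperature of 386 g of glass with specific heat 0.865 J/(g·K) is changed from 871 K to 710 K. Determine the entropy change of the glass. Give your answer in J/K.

ΔS = ∫dQ_rev/T = m c ln(T₂/T₁) = 386 × 0.865 × ln(710/871) = -68.2 J/K.

ΔS = -68.2 J/K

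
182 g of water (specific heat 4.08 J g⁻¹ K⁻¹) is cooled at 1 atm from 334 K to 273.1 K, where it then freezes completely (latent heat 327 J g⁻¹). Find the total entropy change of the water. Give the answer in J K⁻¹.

ΔS = -367 J/K

Cooling step: ΔS₁ = m c ln(T_tr/T_i) = 182 × 4.08 × ln(273.1/334) = -149.5 J/K.
Phase change: ΔS₂ = −mL/T_tr = −182 × 327 / 273.1 = -217.9 J/K.
ΔS_total = (-149.5) + (-217.9) = -367 J/K.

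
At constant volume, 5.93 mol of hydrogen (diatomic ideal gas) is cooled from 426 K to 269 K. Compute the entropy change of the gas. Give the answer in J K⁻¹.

ΔS = -56.7 J/K

At constant volume, ΔS = nC_V ln(T₂/T₁) with C_V = 5R/2 = 20.79 J mol⁻¹ K⁻¹.
ΔS = 5.93 × 20.79 × ln(269/426) = -56.7 J/K.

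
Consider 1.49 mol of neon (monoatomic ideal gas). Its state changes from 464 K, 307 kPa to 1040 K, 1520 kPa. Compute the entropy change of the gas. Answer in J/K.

ΔS = nC_p ln(T₂/T₁) − nR ln(P₂/P₁), with C_p = 5R/2 = 20.79 J mol⁻¹ K⁻¹ for a monoatomic ideal gas.
ΔS = 1.49 × [20.79 × ln(1040/464) − 8.314 × ln(1520/307)] = 5.18 J/K.

ΔS = 5.18 J/K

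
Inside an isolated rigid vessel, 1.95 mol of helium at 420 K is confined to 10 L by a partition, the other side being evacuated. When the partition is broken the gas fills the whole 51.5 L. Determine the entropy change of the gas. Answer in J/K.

ΔS_gas = 26.6 J/K

No heat is exchanged and no work is done, so the ideal-gas temperature stays constant.
Entropy is a state function; using a reversible isothermal path, ΔS_gas = nR ln(V₂/V₁) = 1.95 × 8.314 × ln(51.5/10) = 26.6 J/K.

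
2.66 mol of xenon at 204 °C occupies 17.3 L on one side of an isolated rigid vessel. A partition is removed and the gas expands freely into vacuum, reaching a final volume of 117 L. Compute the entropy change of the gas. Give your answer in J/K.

ΔS_gas = 42.3 J/K

No heat is exchanged and no work is done, so the ideal-gas temperature stays constant.
Entropy is a state function; using a reversible isothermal path, ΔS_gas = nR ln(V₂/V₁) = 2.66 × 8.314 × ln(117/17.3) = 42.3 J/K.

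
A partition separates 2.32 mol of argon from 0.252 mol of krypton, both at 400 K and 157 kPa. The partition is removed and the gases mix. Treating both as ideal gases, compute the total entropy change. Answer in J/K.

ΔS_mix = 6.86 J/K

Mole fractions: x_A = 2.32/2.57 = 0.902, x_B = 0.098.
ΔS_mix = −R(n_A ln x_A + n_B ln x_B) = −8.314 × (2.32 ln 0.902 + 0.252 ln 0.098) = 6.86 J/K.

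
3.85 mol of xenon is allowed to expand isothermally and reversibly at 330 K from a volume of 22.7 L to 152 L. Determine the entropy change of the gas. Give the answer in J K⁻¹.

For an isothermal ideal gas ΔS_gas = nR ln(V₂/V₁) = 3.85 × 8.314 × ln(152/22.7) = 60.9 J/K.

ΔS_gas = 60.9 J/K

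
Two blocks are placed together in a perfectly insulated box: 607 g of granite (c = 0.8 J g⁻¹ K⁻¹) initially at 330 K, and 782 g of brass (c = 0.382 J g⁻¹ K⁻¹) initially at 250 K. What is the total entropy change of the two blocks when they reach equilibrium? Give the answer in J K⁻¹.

ΔS_total = 6.95 J/K

Energy balance: T_f = (m₁c₁T₁ + m₂c₂T₂)/(m₁c₁ + m₂c₂) = 299.53 K.
ΔS₁ = m₁c₁ ln(T_f/T₁) = 485.6 × ln(299.53/330) = -47.043 J/K.
ΔS₂ = m₂c₂ ln(T_f/T₂) = 298.724 × ln(299.53/250) = 53.996 J/K.
ΔS_total = -47.043 + 53.996 = 6.95 J/K.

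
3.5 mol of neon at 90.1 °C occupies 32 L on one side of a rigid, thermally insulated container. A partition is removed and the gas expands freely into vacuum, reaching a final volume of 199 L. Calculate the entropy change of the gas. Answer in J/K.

ΔS_gas = 53.2 J/K

No heat is exchanged and no work is done, so the ideal-gas temperature stays constant.
Entropy is a state function; using a reversible isothermal path, ΔS_gas = nR ln(V₂/V₁) = 3.5 × 8.314 × ln(199/32) = 53.2 J/K.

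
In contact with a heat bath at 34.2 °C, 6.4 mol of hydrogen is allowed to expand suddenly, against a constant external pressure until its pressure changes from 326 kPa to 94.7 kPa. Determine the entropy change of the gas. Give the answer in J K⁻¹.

Entropy is a state function, so ΔS_gas depends only on the end states.
For an isothermal ideal gas ΔS_gas = nR ln(P₁/P₂) = 6.4 × 8.314 × ln(326/94.7) = 65.8 J/K.

ΔS_gas = 65.8 J/K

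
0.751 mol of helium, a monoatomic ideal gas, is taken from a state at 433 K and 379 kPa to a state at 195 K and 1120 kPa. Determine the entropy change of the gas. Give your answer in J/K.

ΔS = nC_p ln(T₂/T₁) − nR ln(P₂/P₁), with C_p = 5R/2 = 20.79 J mol⁻¹ K⁻¹ for a monoatomic ideal gas.
ΔS = 0.751 × [20.79 × ln(195/433) − 8.314 × ln(1120/379)] = -19.2 J/K.

ΔS = -19.2 J/K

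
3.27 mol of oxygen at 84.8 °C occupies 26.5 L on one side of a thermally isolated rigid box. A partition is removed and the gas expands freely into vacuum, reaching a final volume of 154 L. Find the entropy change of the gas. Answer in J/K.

For an ideal gas in free expansion Q = 0 and W = 0, so T is unchanged.
Entropy is a state function; using a reversible isothermal path, ΔS_gas = nR ln(V₂/V₁) = 3.27 × 8.314 × ln(154/26.5) = 47.8 J/K.

ΔS_gas = 47.8 J/K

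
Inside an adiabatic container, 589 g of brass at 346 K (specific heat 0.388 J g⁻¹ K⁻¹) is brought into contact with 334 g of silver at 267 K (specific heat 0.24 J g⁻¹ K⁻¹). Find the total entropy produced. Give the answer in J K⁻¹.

Energy balance: T_f = (m₁c₁T₁ + m₂c₂T₂)/(m₁c₁ + m₂c₂) = 325.49 K.
ΔS₁ = m₁c₁ ln(T_f/T₁) = 228.532 × ln(325.49/346) = -13.97 J/K.
ΔS₂ = m₂c₂ ln(T_f/T₂) = 80.16 × ln(325.49/267) = 15.88 J/K.
ΔS_total = -13.97 + 15.88 = 1.91 J/K.

ΔS_total = 1.91 J/K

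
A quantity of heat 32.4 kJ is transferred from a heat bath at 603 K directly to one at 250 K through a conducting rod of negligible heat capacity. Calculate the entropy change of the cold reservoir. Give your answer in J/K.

The cold reservoir gains heat Q, so ΔS_cold = +Q/T_C = 32400/250 = 130 J/K.

ΔS_cold = 130 J/K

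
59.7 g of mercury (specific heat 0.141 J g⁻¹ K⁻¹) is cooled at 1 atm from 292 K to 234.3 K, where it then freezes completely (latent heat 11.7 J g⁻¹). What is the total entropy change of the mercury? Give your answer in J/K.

ΔS = -4.83 J/K

Cooling step: ΔS₁ = m c ln(T_tr/T_i) = 59.7 × 0.141 × ln(234.3/292) = -1.853 J/K.
Phase change: ΔS₂ = −mL/T_tr = −59.7 × 11.7 / 234.3 = -2.981 J/K.
ΔS_total = (-1.853) + (-2.981) = -4.83 J/K.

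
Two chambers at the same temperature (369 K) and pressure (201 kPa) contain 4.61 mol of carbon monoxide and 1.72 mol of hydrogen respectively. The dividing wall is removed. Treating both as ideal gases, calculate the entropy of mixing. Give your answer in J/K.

ΔS_mix = 30.8 J/K

Mole fractions: x_A = 4.61/6.33 = 0.728, x_B = 0.272.
ΔS_mix = −R(n_A ln x_A + n_B ln x_B) = −8.314 × (4.61 ln 0.728 + 1.72 ln 0.272) = 30.8 J/K.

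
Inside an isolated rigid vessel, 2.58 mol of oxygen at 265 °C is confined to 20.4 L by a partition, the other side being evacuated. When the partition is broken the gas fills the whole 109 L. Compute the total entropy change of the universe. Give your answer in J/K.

ΔS_universe = 35.9 J/K

For an ideal gas in free expansion Q = 0 and W = 0, so T is unchanged.
Entropy is a state function; using a reversible isothermal path, ΔS_gas = nR ln(V₂/V₁) = 2.58 × 8.314 × ln(109/20.4) = 35.9 J/K.
The insulated surroundings exchange no heat, so ΔS_surr = 0 and ΔS_universe = ΔS_gas.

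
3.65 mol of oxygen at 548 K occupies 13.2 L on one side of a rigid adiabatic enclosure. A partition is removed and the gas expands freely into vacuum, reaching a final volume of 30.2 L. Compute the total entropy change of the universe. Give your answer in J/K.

No heat is exchanged and no work is done, so the ideal-gas temperature stays constant.
Entropy is a state function; using a reversible isothermal path, ΔS_gas = nR ln(V₂/V₁) = 3.65 × 8.314 × ln(30.2/13.2) = 25.1 J/K.
The insulated surroundings exchange no heat, so ΔS_surr = 0 and ΔS_universe = ΔS_gas.

ΔS_universe = 25.1 J/K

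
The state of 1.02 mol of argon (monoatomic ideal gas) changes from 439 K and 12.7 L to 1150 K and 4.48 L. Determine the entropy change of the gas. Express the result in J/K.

Entropy is a state function: ΔS = nC_V ln(T₂/T₁) + nR ln(V₂/V₁), with C_V = 3R/2 = 12.47 J mol⁻¹ K⁻¹ for a monoatomic ideal gas.
ΔS = 1.02 × [12.47 × ln(1150/439) + 8.314 × ln(4.48/12.7)] = 3.41 J/K.

ΔS = 3.41 J/K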